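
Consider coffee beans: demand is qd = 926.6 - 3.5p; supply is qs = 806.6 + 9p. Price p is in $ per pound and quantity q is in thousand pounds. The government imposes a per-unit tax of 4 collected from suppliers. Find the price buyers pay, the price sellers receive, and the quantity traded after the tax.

p_b = 12.48, p_s = 8.48, q = 882.92

The tax drives a wedge p_b - p_s = 4. Substituting p_s = p_b - 4 into supply: qs = 770.6 + 9p_b.
Equate demand and the shifted supply: 926.6 - 3.5p_b = 770.6 + 9p_b, giving 12.5p_b = 156, so p_b = 12.48.
Then p_s = 12.48 - 4 = 8.48 and q = 926.6 - 3.5(12.48) = 882.92.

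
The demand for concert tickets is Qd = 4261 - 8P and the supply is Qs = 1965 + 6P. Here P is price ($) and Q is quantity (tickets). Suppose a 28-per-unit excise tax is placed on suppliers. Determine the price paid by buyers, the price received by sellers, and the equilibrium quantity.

P_b = 176, P_s = 148, Q = 2853

The tax drives a wedge P_b - P_s = 28. Substituting P_s = P_b - 28 into supply: Qs = 1797 + 6P_b.
Equate demand and the shifted supply: 4261 - 8P_b = 1797 + 6P_b, giving 14P_b = 2464, so P_b = 176.
So P_s = 148 and the quantity traded is Q = 4261 - 8(176) = 2853.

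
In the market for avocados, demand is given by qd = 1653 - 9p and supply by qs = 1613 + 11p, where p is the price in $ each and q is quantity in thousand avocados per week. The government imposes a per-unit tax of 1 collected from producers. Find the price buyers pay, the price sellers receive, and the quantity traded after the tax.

p_b = 2.55, p_s = 1.55, q = 1630.05

Producers keep p_s = p_b - 1 per unit, so supply in terms of the buyer price is qs = 1602 + 11p_b.
Set qd = qs: 1653 - 9p_b = 1602 + 11p_b, so 51 = 20p_b and p_b = 2.55.
Then p_s = 2.55 - 1 = 1.55 and q = 1653 - 9(2.55) = 1630.05.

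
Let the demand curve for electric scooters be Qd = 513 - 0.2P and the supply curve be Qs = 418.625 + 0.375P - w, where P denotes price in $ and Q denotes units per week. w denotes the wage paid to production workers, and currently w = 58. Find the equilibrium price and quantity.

P* = 265, Q* = 460

With w = 58, supply is Qs = 360.625 + 0.375P.
Equating demand and supply, 513 - 0.2P = 360.625 + 0.375P gives 0.575P = 152.375, so P* = 265.
Then Q* = 513 - 0.2(265) = 460.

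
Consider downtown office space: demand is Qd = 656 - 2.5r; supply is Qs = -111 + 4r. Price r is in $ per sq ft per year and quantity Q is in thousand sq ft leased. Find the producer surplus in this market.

The market clears where 656 - 2.5r = -111 + 4r. Rearranging, 6.5r = 767, hence r* = 118.
From the demand curve, Q* = 656 - 2.5(118) = 361.
Supply choke price (Qs = 0): r = 27.75. Producer surplus = ½ × (118 - 27.75) × 361 = 16290.125.

Producer surplus = 16290.125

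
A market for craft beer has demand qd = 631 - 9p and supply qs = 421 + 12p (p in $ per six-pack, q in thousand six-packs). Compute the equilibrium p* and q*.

Equating demand and supply, 631 - 9p = 421 + 12p gives 21p = 210, so p* = 10.
Substitute back: q* = 631 - 9(10) = 541.

p* = 10, q* = 541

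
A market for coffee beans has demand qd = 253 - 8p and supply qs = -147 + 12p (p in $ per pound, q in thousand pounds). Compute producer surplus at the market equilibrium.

Producer surplus = 360.375

Equating demand and supply, 253 - 8p = -147 + 12p gives 20p = 400, so p* = 20.
Then q* = 253 - 8(20) = 93.
Supply choke price (qs = 0): p = 12.25. Producer surplus = ½ × (20 - 12.25) × 93 = 360.375.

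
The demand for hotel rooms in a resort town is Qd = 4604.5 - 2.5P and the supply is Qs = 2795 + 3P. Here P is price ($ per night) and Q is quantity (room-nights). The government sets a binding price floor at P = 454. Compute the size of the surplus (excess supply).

Surplus = 687.5

Evaluating both curves at the floor price 454 gives Qd = 3469.5, Qs = 4157.
Surplus = Qs - Qd = 4157 - 3469.5 = 687.5.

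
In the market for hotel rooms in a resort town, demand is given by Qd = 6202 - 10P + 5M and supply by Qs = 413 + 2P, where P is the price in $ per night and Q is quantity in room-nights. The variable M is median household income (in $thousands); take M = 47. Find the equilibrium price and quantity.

With M = 47, demand is Qd = 6437 - 10P.
At equilibrium Qd = Qs, so 6437 - 10P = 413 + 2P; collecting terms, 6024 = 12P and P* = 502.
Then Q* = 6437 - 10(502) = 1417.

P* = 502, Q* = 1417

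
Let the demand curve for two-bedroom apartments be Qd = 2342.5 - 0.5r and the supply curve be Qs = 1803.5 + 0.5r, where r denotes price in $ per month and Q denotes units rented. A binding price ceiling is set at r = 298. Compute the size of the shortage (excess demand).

With r fixed at 298, quantity demanded is 2193.5 and quantity supplied is 1952.5.
Shortage = Qd - Qs = 2193.5 - 1952.5 = 241.

Shortage = 241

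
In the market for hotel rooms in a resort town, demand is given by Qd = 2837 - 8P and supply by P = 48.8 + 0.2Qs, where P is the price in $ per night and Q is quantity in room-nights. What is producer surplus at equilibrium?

Rewriting in direct form: Qs = -244 + 5P.
The market clears where 2837 - 8P = -244 + 5P. Rearranging, 13P = 3081, hence P* = 237.
From the demand curve, Q* = 2837 - 8(237) = 941.
Supply choke price (Qs = 0): P = 48.8. Producer surplus = ½ × (237 - 48.8) × 941 = 88548.1.

Producer surplus = 88548.1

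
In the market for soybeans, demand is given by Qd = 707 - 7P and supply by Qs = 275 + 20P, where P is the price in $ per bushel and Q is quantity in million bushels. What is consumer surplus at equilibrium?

Consumer surplus = 25287.5

Equating demand and supply, 707 - 7P = 275 + 20P gives 27P = 432, so P* = 16.
Then Q* = 707 - 7(16) = 595.
Demand choke price (Qd = 0): P = 707/7 = 101. Consumer surplus = ½ × (101 - 16) × 595 = 25287.5.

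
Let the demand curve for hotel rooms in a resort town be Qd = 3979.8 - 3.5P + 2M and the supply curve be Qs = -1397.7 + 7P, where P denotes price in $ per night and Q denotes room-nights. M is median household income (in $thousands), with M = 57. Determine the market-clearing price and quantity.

With M = 57, demand is Qd = 4093.8 - 3.5P.
Equating demand and supply, 4093.8 - 3.5P = -1397.7 + 7P gives 10.5P = 5491.5, so P* = 523.
From the demand curve, Q* = 4093.8 - 3.5(523) = 2263.3.

P* = 523, Q* = 2263.3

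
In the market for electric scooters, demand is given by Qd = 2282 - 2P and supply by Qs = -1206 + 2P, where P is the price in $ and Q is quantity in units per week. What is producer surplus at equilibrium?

Set Qd = Qs: 2282 - 2P = -1206 + 2P, so 3488 = 4P and P* = 872.
From the demand curve, Q* = 2282 - 2(872) = 538.
Supply choke price (Qs = 0): P = 603. Producer surplus = ½ × (872 - 603) × 538 = 72361.

Producer surplus = 72361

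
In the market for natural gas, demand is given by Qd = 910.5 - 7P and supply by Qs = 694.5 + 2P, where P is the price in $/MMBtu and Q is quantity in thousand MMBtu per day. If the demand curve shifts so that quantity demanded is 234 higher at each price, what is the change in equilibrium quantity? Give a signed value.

At equilibrium Qd = Qs, so 910.5 - 7P = 694.5 + 2P; collecting terms, 216 = 9P and P* = 24.
From the demand curve, Q* = 910.5 - 7(24) = 742.5.
After the shift, demand is Qd = 1144.5 - 7P.
Re-solving, 9P = 450 gives P = 50 and Q = 794.5.
ΔQ = 794.5 - 742.5 = 52.

ΔQ = 52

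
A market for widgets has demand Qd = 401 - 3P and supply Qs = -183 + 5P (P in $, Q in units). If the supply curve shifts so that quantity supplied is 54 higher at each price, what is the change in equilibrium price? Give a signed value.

Equating demand and supply, 401 - 3P = -183 + 5P gives 8P = 584, so P* = 73.
Plugging P* into demand: Q* = 401 - 3(73) = 182.
After the shift, supply is Qs = -129 + 5P.
Re-solving, 8P = 530 gives P = 66.25 and Q = 202.25.
ΔP = 66.25 - 73 = -6.75.

ΔP = -6.75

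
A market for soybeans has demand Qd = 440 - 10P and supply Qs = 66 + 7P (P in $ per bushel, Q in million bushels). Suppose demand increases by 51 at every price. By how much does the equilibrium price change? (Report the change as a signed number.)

ΔP = 3

Equating demand and supply, 440 - 10P = 66 + 7P gives 17P = 374, so P* = 22.
Then Q* = 440 - 10(22) = 220.
After the shift, demand is Qd = 491 - 10P.
New equilibrium: 425 = 17P, so P = 25 and Q = 241.
ΔP = 25 - 22 = 3.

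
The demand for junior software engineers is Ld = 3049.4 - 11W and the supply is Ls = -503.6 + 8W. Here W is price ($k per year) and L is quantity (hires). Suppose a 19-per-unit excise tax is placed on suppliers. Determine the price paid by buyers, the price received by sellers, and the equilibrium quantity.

Suppliers keep W_s = W_b - 19 per unit, so supply in terms of the buyer price is Ls = -655.6 + 8W_b.
Equate demand and the shifted supply: 3049.4 - 11W_b = -655.6 + 8W_b, giving 19W_b = 3705, so W_b = 195.
Then W_s = 195 - 19 = 176 and L = 3049.4 - 11(195) = 904.4.

W_b = 195, W_s = 176, L = 904.4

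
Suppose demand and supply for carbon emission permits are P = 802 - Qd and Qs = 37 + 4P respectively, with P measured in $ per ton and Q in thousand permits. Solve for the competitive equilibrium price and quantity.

Solving each curve for Q: Qd = 802 - P.
At equilibrium Qd = Qs, so 802 - P = 37 + 4P; collecting terms, 765 = 5P and P* = 153.
Plugging P* into demand: Q* = 802 - 153 = 649.

P* = 153, Q* = 649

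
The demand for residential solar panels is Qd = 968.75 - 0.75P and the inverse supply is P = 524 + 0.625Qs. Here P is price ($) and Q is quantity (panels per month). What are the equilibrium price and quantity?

P* = 769, Q* = 392

In direct form, Qs = -838.4 + 1.6P.
Set Qd = Qs: 968.75 - 0.75P = -838.4 + 1.6P, so 1807.15 = 2.35P and P* = 769.
Substitute back: Q* = 968.75 - 0.75(769) = 392.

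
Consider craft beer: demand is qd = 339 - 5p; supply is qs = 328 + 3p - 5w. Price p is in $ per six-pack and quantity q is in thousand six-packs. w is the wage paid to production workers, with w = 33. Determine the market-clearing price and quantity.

With w = 33, supply is qs = 163 + 3p.
At equilibrium qd = qs, so 339 - 5p = 163 + 3p; collecting terms, 176 = 8p and p* = 22.
Plugging p* into demand: q* = 339 - 5(22) = 229.

p* = 22, q* = 229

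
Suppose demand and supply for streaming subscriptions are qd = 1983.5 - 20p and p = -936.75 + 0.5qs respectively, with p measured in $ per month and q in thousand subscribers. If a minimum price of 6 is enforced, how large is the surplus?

Surplus = 22

Rewriting in direct form: qs = 1873.5 + 2p.
Evaluating both curves at the floor price 6 gives qd = 1863.5, qs = 1885.5.
Surplus = qs - qd = 1885.5 - 1863.5 = 22.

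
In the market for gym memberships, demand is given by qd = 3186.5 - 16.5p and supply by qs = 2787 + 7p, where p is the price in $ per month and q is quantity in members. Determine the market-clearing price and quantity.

p* = 17, q* = 2906

Set qd = qs: 3186.5 - 16.5p = 2787 + 7p, so 399.5 = 23.5p and p* = 17.
Plugging p* into demand: q* = 3186.5 - 16.5(17) = 2906.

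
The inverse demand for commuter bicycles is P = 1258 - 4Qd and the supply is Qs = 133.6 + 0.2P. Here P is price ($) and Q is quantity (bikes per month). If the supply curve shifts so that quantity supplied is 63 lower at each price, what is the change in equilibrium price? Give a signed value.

Solving each curve for Q: Qd = 314.5 - 0.25P.
At equilibrium Qd = Qs, so 314.5 - 0.25P = 133.6 + 0.2P; collecting terms, 180.9 = 0.45P and P* = 402.
From the demand curve, Q* = 314.5 - 0.25(402) = 214.
After the shift, supply is Qs = 70.6 + 0.2P.
The new intersection has 243.9 = 0.45P, i.e. P = 542, Q = 179.
ΔP = 542 - 402 = 140.

ΔP = 140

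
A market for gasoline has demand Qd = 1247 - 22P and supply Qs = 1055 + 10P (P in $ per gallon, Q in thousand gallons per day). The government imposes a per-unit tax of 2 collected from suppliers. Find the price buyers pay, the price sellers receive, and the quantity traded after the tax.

The tax drives a wedge P_b - P_s = 2. Substituting P_s = P_b - 2 into supply: Qs = 1035 + 10P_b.
Equate demand and the shifted supply: 1247 - 22P_b = 1035 + 10P_b, giving 32P_b = 212, so P_b = 6.625.
Then P_s = 6.625 - 2 = 4.625 and Q = 1247 - 22(6.625) = 1101.25.

P_b = 6.625, P_s = 4.625, Q = 1101.25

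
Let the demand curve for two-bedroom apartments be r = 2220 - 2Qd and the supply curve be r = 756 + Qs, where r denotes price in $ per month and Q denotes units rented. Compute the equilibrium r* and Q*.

r* = 1244, Q* = 488

Solving each curve for Q: Qd = 1110 - 0.5r and Qs = -756 + r.
At equilibrium Qd = Qs, so 1110 - 0.5r = -756 + r; collecting terms, 1866 = 1.5r and r* = 1244.
Plugging r* into demand: Q* = 1110 - 0.5(1244) = 488.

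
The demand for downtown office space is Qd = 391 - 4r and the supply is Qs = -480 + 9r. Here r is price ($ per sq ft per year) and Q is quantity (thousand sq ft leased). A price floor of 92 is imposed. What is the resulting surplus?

Surplus = 325

With r fixed at 92, quantity demanded is 23 and quantity supplied is 348.
Surplus = Qs - Qd = 348 - 23 = 325.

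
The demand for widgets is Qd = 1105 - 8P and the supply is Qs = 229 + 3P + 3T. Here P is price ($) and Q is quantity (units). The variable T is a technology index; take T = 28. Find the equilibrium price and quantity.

With T = 28, supply is Qs = 313 + 3P.
Set Qd = Qs: 1105 - 8P = 313 + 3P, so 792 = 11P and P* = 72.
Plugging P* into demand: Q* = 1105 - 8(72) = 529.

P* = 72, Q* = 529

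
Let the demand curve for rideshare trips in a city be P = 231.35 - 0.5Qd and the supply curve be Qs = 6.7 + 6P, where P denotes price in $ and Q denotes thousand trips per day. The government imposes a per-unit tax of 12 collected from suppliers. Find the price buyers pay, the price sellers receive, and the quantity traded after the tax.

Rewriting in direct form: Qd = 462.7 - 2P.
Suppliers keep P_s = P_b - 12 per unit, so supply in terms of the buyer price is Qs = -65.3 + 6P_b.
Equate demand and the shifted supply: 462.7 - 2P_b = -65.3 + 6P_b, giving 8P_b = 528, so P_b = 66.
So P_s = 54 and the quantity traded is Q = 462.7 - 2(66) = 330.7.

P_b = 66, P_s = 54, Q = 330.7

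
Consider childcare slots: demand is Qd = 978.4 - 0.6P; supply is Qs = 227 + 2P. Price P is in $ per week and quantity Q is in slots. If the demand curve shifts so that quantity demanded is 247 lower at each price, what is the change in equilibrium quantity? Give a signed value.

ΔQ = -190

At equilibrium Qd = Qs, so 978.4 - 0.6P = 227 + 2P; collecting terms, 751.4 = 2.6P and P* = 289.
Substitute back: Q* = 978.4 - 0.6(289) = 805.
After the shift, demand is Qd = 731.4 - 0.6P.
The new intersection has 504.4 = 2.6P, i.e. P = 194, Q = 615.
ΔQ = 615 - 805 = -190.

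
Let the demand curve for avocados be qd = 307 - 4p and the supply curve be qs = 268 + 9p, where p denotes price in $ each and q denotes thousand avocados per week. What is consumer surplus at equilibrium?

Consumer surplus = 10878.125

Set qd = qs: 307 - 4p = 268 + 9p, so 39 = 13p and p* = 3.
Plugging p* into demand: q* = 307 - 4(3) = 295.
Demand choke price (qd = 0): p = 307/4 = 76.75. Consumer surplus = ½ × (76.75 - 3) × 295 = 10878.125.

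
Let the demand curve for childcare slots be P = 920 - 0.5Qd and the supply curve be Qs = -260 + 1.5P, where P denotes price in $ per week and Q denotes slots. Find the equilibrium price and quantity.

Solving each curve for Q: Qd = 1840 - 2P.
Equating demand and supply, 1840 - 2P = -260 + 1.5P gives 3.5P = 2100, so P* = 600.
Substitute back: Q* = 1840 - 2(600) = 640.

P* = 600, Q* = 640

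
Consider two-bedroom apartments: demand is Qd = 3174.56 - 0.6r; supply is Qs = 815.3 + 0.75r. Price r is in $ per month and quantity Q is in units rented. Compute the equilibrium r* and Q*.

r* = 1747.6, Q* = 2126

The market clears where 3174.56 - 0.6r = 815.3 + 0.75r. Rearranging, 1.35r = 2359.26, hence r* = 1747.6.
From the demand curve, Q* = 3174.56 - 0.6(1747.6) = 2126.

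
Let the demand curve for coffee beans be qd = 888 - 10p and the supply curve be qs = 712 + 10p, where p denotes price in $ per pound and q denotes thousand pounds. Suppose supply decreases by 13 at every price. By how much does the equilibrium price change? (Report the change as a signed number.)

Δp = 0.65

The market clears where 888 - 10p = 712 + 10p. Rearranging, 20p = 176, hence p* = 8.8.
Plugging p* into demand: q* = 888 - 10(8.8) = 800.
After the shift, supply is qs = 699 + 10p.
New equilibrium: 189 = 20p, so p = 9.45 and q = 793.5.
Δp = 9.45 - 8.8 = 0.65.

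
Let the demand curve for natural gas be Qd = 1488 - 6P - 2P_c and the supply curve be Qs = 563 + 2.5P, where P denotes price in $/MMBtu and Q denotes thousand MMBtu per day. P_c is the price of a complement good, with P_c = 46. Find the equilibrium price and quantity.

With P_c = 46, demand is Qd = 1396 - 6P.
At equilibrium Qd = Qs, so 1396 - 6P = 563 + 2.5P; collecting terms, 833 = 8.5P and P* = 98.
Plugging P* into demand: Q* = 1396 - 6(98) = 808.

P* = 98, Q* = 808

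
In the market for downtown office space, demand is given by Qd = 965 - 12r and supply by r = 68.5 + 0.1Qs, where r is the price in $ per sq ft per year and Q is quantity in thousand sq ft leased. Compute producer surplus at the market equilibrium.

In direct form, Qs = -685 + 10r.
Set Qd = Qs: 965 - 12r = -685 + 10r, so 1650 = 22r and r* = 75.
From the demand curve, Q* = 965 - 12(75) = 65.
Supply choke price (Qs = 0): r = 68.5. Producer surplus = ½ × (75 - 68.5) × 65 = 211.25.

Producer surplus = 211.25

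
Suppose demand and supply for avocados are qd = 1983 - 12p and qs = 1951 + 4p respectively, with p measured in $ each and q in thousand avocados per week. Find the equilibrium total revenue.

Total revenue = 3918

Set qd = qs: 1983 - 12p = 1951 + 4p, so 32 = 16p and p* = 2.
Substitute back: q* = 1983 - 12(2) = 1959.
Total revenue = p* × q* = 2 × 1959 = 3918.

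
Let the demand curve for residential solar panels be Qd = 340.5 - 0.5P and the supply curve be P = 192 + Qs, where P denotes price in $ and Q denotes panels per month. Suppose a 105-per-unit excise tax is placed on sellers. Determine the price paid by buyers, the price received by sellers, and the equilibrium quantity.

P_b = 425, P_s = 320, Q = 128

Rewriting in direct form: Qs = -192 + P.
With a tax of 105 on sellers, they supply based on the net price P_s = P_b - 105, so Qs = -297 + P_b.
Market clearing requires 340.5 - 0.5P_b = -297 + P_b; hence 637.5 = 1.5P_b and P_b = 425.
So P_s = 320 and the quantity traded is Q = 340.5 - 0.5(425) = 128.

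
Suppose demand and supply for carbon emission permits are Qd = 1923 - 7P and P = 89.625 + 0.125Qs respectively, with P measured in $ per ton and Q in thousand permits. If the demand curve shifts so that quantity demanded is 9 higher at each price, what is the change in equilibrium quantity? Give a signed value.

Solving each curve for Q: Qs = -717 + 8P.
The market clears where 1923 - 7P = -717 + 8P. Rearranging, 15P = 2640, hence P* = 176.
From the demand curve, Q* = 1923 - 7(176) = 691.
After the shift, demand is Qd = 1932 - 7P.
The new intersection has 2649 = 15P, i.e. P = 176.6, Q = 695.8.
ΔQ = 695.8 - 691 = 4.8.

ΔQ = 4.8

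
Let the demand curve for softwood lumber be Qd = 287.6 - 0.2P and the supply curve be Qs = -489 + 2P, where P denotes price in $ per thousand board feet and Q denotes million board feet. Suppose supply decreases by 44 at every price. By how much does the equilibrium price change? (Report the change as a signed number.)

ΔP = 20

At equilibrium Qd = Qs, so 287.6 - 0.2P = -489 + 2P; collecting terms, 776.6 = 2.2P and P* = 353.
Then Q* = 287.6 - 0.2(353) = 217.
After the shift, supply is Qs = -533 + 2P.
Re-solving, 2.2P = 820.6 gives P = 373 and Q = 213.
ΔP = 373 - 353 = 20.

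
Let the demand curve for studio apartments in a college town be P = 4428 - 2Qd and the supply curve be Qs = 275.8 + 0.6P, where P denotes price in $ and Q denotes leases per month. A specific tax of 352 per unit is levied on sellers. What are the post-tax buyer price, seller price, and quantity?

P_b = 1954, P_s = 1602, Q = 1237

Rewriting in direct form: Qd = 2214 - 0.5P.
With a tax of 352 on sellers, they supply based on the net price P_s = P_b - 352, so Qs = 64.6 + 0.6P_b.
Equate demand and the shifted supply: 2214 - 0.5P_b = 64.6 + 0.6P_b, giving 1.1P_b = 2149.4, so P_b = 1954.
Then P_s = 1954 - 352 = 1602 and Q = 2214 - 0.5(1954) = 1237.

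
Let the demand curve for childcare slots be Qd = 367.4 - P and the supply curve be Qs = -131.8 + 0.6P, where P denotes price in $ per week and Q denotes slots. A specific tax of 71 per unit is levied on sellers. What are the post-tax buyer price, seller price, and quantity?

The tax drives a wedge P_b - P_s = 71. Substituting P_s = P_b - 71 into supply: Qs = -174.4 + 0.6P_b.
Set Qd = Qs: 367.4 - P_b = -174.4 + 0.6P_b, so 541.8 = 1.6P_b and P_b = 338.625.
So P_s = 267.625 and the quantity traded is Q = 367.4 - 338.625 = 28.775.

P_b = 338.625, P_s = 267.625, Q = 28.775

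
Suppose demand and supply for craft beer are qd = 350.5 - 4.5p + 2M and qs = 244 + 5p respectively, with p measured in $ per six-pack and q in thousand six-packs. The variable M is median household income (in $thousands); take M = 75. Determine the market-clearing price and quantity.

p* = 27, q* = 379

With M = 75, demand is qd = 500.5 - 4.5p.
The market clears where 500.5 - 4.5p = 244 + 5p. Rearranging, 9.5p = 256.5, hence p* = 27.
Then q* = 500.5 - 4.5(27) = 379.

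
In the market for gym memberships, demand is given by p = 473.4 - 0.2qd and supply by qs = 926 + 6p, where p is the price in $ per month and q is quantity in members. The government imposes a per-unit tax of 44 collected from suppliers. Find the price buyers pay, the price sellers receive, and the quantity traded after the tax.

Solving each curve for q: qd = 2367 - 5p.
With a tax of 44 on suppliers, they supply based on the net price p_s = p_b - 44, so qs = 662 + 6p_b.
Market clearing requires 2367 - 5p_b = 662 + 6p_b; hence 1705 = 11p_b and p_b = 155.
So p_s = 111 and the quantity traded is q = 2367 - 5(155) = 1592.

p_b = 155, p_s = 111, q = 1592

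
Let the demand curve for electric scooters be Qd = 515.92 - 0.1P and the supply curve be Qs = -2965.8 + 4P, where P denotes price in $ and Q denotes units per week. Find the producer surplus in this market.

Producer surplus = 23220.125

At equilibrium Qd = Qs, so 515.92 - 0.1P = -2965.8 + 4P; collecting terms, 3481.72 = 4.1P and P* = 849.2.
Plugging P* into demand: Q* = 515.92 - 0.1(849.2) = 431.
Supply choke price (Qs = 0): P = 741.45. Producer surplus = ½ × (849.2 - 741.45) × 431 = 23220.125.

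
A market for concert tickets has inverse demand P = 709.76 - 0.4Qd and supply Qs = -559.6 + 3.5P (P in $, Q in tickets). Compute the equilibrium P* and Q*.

Solving each curve for Q: Qd = 1774.4 - 2.5P.
Equating demand and supply, 1774.4 - 2.5P = -559.6 + 3.5P gives 6P = 2334, so P* = 389.
Then Q* = 1774.4 - 2.5(389) = 801.9.

P* = 389, Q* = 801.9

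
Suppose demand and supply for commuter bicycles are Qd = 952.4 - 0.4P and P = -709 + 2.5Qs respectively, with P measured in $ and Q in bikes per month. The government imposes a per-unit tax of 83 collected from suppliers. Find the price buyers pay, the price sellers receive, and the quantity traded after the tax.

Inverting to quantity form: Qs = 283.6 + 0.4P.
The tax drives a wedge P_b - P_s = 83. Substituting P_s = P_b - 83 into supply: Qs = 250.4 + 0.4P_b.
Equate demand and the shifted supply: 952.4 - 0.4P_b = 250.4 + 0.4P_b, giving 0.8P_b = 702, so P_b = 877.5.
So P_s = 794.5 and the quantity traded is Q = 952.4 - 0.4(877.5) = 601.4.

P_b = 877.5, P_s = 794.5, Q = 601.4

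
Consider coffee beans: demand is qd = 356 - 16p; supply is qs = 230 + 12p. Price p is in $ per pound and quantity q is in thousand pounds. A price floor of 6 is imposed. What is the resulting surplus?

Surplus = 42

With p fixed at 6, quantity demanded is 260 and quantity supplied is 302.
Surplus = qs - qd = 302 - 260 = 42.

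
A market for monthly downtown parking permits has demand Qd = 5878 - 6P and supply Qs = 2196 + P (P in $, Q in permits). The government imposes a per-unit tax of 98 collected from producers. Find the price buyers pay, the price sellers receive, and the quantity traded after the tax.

Producers keep P_s = P_b - 98 per unit, so supply in terms of the buyer price is Qs = 2098 + P_b.
Market clearing requires 5878 - 6P_b = 2098 + P_b; hence 3780 = 7P_b and P_b = 540.
So P_s = 442 and the quantity traded is Q = 5878 - 6(540) = 2638.

P_b = 540, P_s = 442, Q = 2638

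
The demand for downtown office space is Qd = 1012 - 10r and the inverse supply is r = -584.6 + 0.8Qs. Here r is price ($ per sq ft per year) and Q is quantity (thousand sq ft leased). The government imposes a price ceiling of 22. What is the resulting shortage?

In direct form, Qs = 730.75 + 1.25r.
At r = 22: Qd = 792 and Qs = 758.25.
Shortage = Qd - Qs = 792 - 758.25 = 33.75.

Shortage = 33.75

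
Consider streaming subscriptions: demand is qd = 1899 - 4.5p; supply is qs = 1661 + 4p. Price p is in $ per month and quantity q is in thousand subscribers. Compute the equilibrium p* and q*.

At equilibrium qd = qs, so 1899 - 4.5p = 1661 + 4p; collecting terms, 238 = 8.5p and p* = 28.
Plugging p* into demand: q* = 1899 - 4.5(28) = 1773.

p* = 28, q* = 1773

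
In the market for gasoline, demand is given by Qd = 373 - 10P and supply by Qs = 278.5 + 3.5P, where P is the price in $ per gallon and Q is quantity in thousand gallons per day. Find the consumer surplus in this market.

The market clears where 373 - 10P = 278.5 + 3.5P. Rearranging, 13.5P = 94.5, hence P* = 7.
Plugging P* into demand: Q* = 373 - 10(7) = 303.
Demand choke price (Qd = 0): P = 373/10 = 37.3. Consumer surplus = ½ × (37.3 - 7) × 303 = 4590.45.

Consumer surplus = 4590.45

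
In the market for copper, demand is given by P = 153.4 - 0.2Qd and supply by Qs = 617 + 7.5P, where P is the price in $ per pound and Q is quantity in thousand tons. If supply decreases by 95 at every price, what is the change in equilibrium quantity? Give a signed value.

Rewriting in direct form: Qd = 767 - 5P.
Set Qd = Qs: 767 - 5P = 617 + 7.5P, so 150 = 12.5P and P* = 12.
Plugging P* into demand: Q* = 767 - 5(12) = 707.
After the shift, supply is Qs = 522 + 7.5P.
The new intersection has 245 = 12.5P, i.e. P = 19.6, Q = 669.
ΔQ = 669 - 707 = -38.

ΔQ = -38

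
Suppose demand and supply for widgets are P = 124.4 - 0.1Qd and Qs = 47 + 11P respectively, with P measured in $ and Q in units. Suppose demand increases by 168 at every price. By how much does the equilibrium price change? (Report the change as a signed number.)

Rewriting in direct form: Qd = 1244 - 10P.
At equilibrium Qd = Qs, so 1244 - 10P = 47 + 11P; collecting terms, 1197 = 21P and P* = 57.
From the demand curve, Q* = 1244 - 10(57) = 674.
After the shift, demand is Qd = 1412 - 10P.
New equilibrium: 1365 = 21P, so P = 65 and Q = 762.
ΔP = 65 - 57 = 8.

ΔP = 8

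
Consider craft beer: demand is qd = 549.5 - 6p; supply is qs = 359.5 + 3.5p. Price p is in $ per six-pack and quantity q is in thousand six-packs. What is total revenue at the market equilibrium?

The market clears where 549.5 - 6p = 359.5 + 3.5p. Rearranging, 9.5p = 190, hence p* = 20.
From the demand curve, q* = 549.5 - 6(20) = 429.5.
Total revenue = p* × q* = 20 × 429.5 = 8590.

Total revenue = 8590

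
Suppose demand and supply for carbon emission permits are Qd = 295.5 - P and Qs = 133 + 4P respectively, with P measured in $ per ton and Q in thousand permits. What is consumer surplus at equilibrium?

Consumer surplus = 34584.5

Equating demand and supply, 295.5 - P = 133 + 4P gives 5P = 162.5, so P* = 32.5.
Plugging P* into demand: Q* = 295.5 - 32.5 = 263.
Demand choke price (Qd = 0): P = 295.5. Consumer surplus = ½ × (295.5 - 32.5) × 263 = 34584.5.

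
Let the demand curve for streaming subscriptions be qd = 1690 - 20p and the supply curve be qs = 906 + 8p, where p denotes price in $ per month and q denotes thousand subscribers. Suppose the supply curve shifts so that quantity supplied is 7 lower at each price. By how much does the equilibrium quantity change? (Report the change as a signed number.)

Δq = -5

At equilibrium qd = qs, so 1690 - 20p = 906 + 8p; collecting terms, 784 = 28p and p* = 28.
Substitute back: q* = 1690 - 20(28) = 1130.
After the shift, supply is qs = 899 + 8p.
New equilibrium: 791 = 28p, so p = 28.25 and q = 1125.
Δq = 1125 - 1130 = -5.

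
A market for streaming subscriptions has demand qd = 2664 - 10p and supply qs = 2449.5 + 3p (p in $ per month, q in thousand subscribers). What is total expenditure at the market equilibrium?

Total expenditure = 41233.5

Set qd = qs: 2664 - 10p = 2449.5 + 3p, so 214.5 = 13p and p* = 16.5.
Substitute back: q* = 2664 - 10(16.5) = 2499.
Total expenditure = p* × q* = 16.5 × 2499 = 41233.5.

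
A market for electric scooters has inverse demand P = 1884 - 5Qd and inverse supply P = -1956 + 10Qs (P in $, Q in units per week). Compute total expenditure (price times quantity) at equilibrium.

Total expenditure = 154624

Solving each curve for Q: Qd = 376.8 - 0.2P and Qs = 195.6 + 0.1P.
The market clears where 376.8 - 0.2P = 195.6 + 0.1P. Rearranging, 0.3P = 181.2, hence P* = 604.
Plugging P* into demand: Q* = 376.8 - 0.2(604) = 256.
Total expenditure = P* × Q* = 604 × 256 = 154624.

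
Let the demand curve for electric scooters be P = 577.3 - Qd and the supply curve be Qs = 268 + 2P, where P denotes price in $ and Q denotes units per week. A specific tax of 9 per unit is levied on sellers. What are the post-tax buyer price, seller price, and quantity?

P_b = 109.1, P_s = 100.1, Q = 468.2

Rewriting in direct form: Qd = 577.3 - P.
The tax drives a wedge P_b - P_s = 9. Substituting P_s = P_b - 9 into supply: Qs = 250 + 2P_b.
Set Qd = Qs: 577.3 - P_b = 250 + 2P_b, so 327.3 = 3P_b and P_b = 109.1.
So P_s = 100.1 and the quantity traded is Q = 577.3 - 109.1 = 468.2.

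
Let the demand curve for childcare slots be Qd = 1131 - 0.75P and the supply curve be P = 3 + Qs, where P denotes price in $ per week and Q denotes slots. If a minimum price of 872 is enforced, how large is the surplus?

Surplus = 392

Inverting to quantity form: Qs = -3 + P.
With P fixed at 872, quantity demanded is 477 and quantity supplied is 869.
Surplus = Qs - Qd = 869 - 477 = 392.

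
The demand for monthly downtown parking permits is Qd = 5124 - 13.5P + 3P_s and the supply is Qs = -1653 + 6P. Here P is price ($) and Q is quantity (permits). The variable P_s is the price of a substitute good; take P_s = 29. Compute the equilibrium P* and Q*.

With P_s = 29, demand is Qd = 5211 - 13.5P.
At equilibrium Qd = Qs, so 5211 - 13.5P = -1653 + 6P; collecting terms, 6864 = 19.5P and P* = 352.
Then Q* = 5211 - 13.5(352) = 459.

P* = 352, Q* = 459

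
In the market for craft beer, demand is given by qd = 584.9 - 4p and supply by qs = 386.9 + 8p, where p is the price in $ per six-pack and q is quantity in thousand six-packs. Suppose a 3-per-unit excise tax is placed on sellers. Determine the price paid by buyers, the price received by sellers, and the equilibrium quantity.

p_b = 18.5, p_s = 15.5, q = 510.9

The tax drives a wedge p_b - p_s = 3. Substituting p_s = p_b - 3 into supply: qs = 362.9 + 8p_b.
Market clearing requires 584.9 - 4p_b = 362.9 + 8p_b; hence 222 = 12p_b and p_b = 18.5.
Then p_s = 18.5 - 3 = 15.5 and q = 584.9 - 4(18.5) = 510.9.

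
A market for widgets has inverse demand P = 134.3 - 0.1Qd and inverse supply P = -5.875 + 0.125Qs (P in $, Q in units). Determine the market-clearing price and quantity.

P* = 72, Q* = 623

Inverting to quantity form: Qd = 1343 - 10P and Qs = 47 + 8P.
The market clears where 1343 - 10P = 47 + 8P. Rearranging, 18P = 1296, hence P* = 72.
Then Q* = 1343 - 10(72) = 623.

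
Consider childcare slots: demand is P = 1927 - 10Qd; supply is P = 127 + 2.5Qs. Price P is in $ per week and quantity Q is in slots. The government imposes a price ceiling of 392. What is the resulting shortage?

Solving each curve for Q: Qd = 192.7 - 0.1P and Qs = -50.8 + 0.4P.
Evaluating both curves at the ceiling price 392 gives Qd = 153.5, Qs = 106.
Shortage = Qd - Qs = 153.5 - 106 = 47.5.

Shortage = 47.5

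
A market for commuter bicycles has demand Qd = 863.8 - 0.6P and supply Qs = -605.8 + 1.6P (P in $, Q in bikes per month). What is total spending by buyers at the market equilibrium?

Total spending by buyers = 309284

Set Qd = Qs: 863.8 - 0.6P = -605.8 + 1.6P, so 1469.6 = 2.2P and P* = 668.
Plugging P* into demand: Q* = 863.8 - 0.6(668) = 463.
Total spending by buyers = P* × Q* = 668 × 463 = 309284.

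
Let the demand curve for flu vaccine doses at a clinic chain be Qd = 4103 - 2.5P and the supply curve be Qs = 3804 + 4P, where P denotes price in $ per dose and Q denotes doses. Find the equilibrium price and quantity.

P* = 46, Q* = 3988

The market clears where 4103 - 2.5P = 3804 + 4P. Rearranging, 6.5P = 299, hence P* = 46.
Plugging P* into demand: Q* = 4103 - 2.5(46) = 3988.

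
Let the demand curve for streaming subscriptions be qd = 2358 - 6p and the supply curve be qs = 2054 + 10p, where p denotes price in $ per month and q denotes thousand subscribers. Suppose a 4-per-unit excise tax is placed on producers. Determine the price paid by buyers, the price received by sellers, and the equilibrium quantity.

p_b = 21.5, p_s = 17.5, q = 2229

The tax drives a wedge p_b - p_s = 4. Substituting p_s = p_b - 4 into supply: qs = 2014 + 10p_b.
Set qd = qs: 2358 - 6p_b = 2014 + 10p_b, so 344 = 16p_b and p_b = 21.5.
So p_s = 17.5 and the quantity traded is q = 2358 - 6(21.5) = 2229.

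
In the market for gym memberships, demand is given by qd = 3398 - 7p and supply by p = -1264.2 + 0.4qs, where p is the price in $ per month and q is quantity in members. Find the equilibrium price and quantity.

Rewriting in direct form: qs = 3160.5 + 2.5p.
At equilibrium qd = qs, so 3398 - 7p = 3160.5 + 2.5p; collecting terms, 237.5 = 9.5p and p* = 25.
Substitute back: q* = 3398 - 7(25) = 3223.

p* = 25, q* = 3223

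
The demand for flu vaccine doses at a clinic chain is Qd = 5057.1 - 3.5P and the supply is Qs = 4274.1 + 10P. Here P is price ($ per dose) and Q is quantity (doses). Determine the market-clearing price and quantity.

P* = 58, Q* = 4854.1

The market clears where 5057.1 - 3.5P = 4274.1 + 10P. Rearranging, 13.5P = 783, hence P* = 58.
Substitute back: Q* = 5057.1 - 3.5(58) = 4854.1.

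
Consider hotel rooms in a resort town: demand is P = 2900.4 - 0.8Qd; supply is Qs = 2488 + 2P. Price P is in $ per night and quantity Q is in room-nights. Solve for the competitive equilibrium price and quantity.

Solving each curve for Q: Qd = 3625.5 - 1.25P.
Set Qd = Qs: 3625.5 - 1.25P = 2488 + 2P, so 1137.5 = 3.25P and P* = 350.
Then Q* = 3625.5 - 1.25(350) = 3188.

P* = 350, Q* = 3188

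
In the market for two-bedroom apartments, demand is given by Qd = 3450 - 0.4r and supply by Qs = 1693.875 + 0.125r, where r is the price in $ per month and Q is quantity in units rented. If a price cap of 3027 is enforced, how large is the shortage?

Shortage = 166.95

At r = 3027: Qd = 2239.2 and Qs = 2072.25.
Shortage = Qd - Qs = 2239.2 - 2072.25 = 166.95.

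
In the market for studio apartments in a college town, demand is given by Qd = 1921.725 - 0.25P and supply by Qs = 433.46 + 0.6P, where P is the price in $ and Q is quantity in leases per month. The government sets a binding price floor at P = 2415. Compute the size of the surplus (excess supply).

Surplus = 564.485

Evaluating both curves at the floor price 2415 gives Qd = 1317.975, Qs = 1882.46.
Surplus = Qs - Qd = 1882.46 - 1317.975 = 564.485.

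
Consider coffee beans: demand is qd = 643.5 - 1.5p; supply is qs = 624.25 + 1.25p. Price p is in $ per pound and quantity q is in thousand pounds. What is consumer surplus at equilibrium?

At equilibrium qd = qs, so 643.5 - 1.5p = 624.25 + 1.25p; collecting terms, 19.25 = 2.75p and p* = 7.
Then q* = 643.5 - 1.5(7) = 633.
Demand choke price (qd = 0): p = 643.5/1.5 = 429. Consumer surplus = ½ × (429 - 7) × 633 = 133563.

Consumer surplus = 133563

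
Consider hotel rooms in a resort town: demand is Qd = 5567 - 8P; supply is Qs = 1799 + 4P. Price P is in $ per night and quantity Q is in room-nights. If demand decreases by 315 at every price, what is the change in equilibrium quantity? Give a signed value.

ΔQ = -105

At equilibrium Qd = Qs, so 5567 - 8P = 1799 + 4P; collecting terms, 3768 = 12P and P* = 314.
Substitute back: Q* = 5567 - 8(314) = 3055.
After the shift, demand is Qd = 5252 - 8P.
The new intersection has 3453 = 12P, i.e. P = 287.75, Q = 2950.
ΔQ = 2950 - 3055 = -105.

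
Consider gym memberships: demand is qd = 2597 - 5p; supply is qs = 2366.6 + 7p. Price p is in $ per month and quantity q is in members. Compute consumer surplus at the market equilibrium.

At equilibrium qd = qs, so 2597 - 5p = 2366.6 + 7p; collecting terms, 230.4 = 12p and p* = 19.2.
Then q* = 2597 - 5(19.2) = 2501.
Demand choke price (qd = 0): p = 2597/5 = 519.4. Consumer surplus = ½ × (519.4 - 19.2) × 2501 = 625500.1.

Consumer surplus = 625500.1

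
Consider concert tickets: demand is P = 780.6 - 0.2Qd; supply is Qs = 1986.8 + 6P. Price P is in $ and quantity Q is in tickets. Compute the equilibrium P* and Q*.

Inverting to quantity form: Qd = 3903 - 5P.
At equilibrium Qd = Qs, so 3903 - 5P = 1986.8 + 6P; collecting terms, 1916.2 = 11P and P* = 174.2.
Plugging P* into demand: Q* = 3903 - 5(174.2) = 3032.

P* = 174.2, Q* = 3032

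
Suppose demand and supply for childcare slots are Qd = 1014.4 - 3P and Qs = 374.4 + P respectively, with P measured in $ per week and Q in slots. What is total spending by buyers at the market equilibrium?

Equating demand and supply, 1014.4 - 3P = 374.4 + P gives 4P = 640, so P* = 160.
Substitute back: Q* = 1014.4 - 3(160) = 534.4.
Total spending by buyers = P* × Q* = 160 × 534.4 = 85504.

Total spending by buyers = 85504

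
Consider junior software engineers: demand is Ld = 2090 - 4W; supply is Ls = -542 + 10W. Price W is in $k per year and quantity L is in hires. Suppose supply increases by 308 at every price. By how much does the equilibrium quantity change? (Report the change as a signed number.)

At equilibrium Ld = Ls, so 2090 - 4W = -542 + 10W; collecting terms, 2632 = 14W and W* = 188.
Then L* = 2090 - 4(188) = 1338.
After the shift, supply is Ls = -234 + 10W.
The new intersection has 2324 = 14W, i.e. W = 166, L = 1426.
ΔL = 1426 - 1338 = 88.

ΔL = 88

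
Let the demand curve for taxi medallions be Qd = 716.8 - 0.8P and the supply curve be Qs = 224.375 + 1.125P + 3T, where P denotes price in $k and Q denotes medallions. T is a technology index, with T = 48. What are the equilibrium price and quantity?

With T = 48, supply is Qs = 368.375 + 1.125P.
Equating demand and supply, 716.8 - 0.8P = 368.375 + 1.125P gives 1.925P = 348.425, so P* = 181.
Substitute back: Q* = 716.8 - 0.8(181) = 572.

P* = 181, Q* = 572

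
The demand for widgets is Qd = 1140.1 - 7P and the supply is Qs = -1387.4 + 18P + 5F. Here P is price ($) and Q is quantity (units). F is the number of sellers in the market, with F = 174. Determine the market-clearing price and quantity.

P* = 66.3, Q* = 676

With F = 174, supply is Qs = -517.4 + 18P.
Equating demand and supply, 1140.1 - 7P = -517.4 + 18P gives 25P = 1657.5, so P* = 66.3.
Substitute back: Q* = 1140.1 - 7(66.3) = 676.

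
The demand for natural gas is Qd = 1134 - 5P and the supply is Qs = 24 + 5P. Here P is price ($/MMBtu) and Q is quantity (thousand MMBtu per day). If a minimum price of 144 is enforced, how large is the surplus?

Evaluating both curves at the floor price 144 gives Qd = 414, Qs = 744.
Surplus = Qs - Qd = 744 - 414 = 330.

Surplus = 330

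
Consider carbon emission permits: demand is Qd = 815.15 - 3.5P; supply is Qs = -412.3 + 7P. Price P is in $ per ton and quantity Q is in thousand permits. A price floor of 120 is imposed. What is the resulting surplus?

Evaluating both curves at the floor price 120 gives Qd = 395.15, Qs = 427.7.
Surplus = Qs - Qd = 427.7 - 395.15 = 32.55.

Surplus = 32.55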